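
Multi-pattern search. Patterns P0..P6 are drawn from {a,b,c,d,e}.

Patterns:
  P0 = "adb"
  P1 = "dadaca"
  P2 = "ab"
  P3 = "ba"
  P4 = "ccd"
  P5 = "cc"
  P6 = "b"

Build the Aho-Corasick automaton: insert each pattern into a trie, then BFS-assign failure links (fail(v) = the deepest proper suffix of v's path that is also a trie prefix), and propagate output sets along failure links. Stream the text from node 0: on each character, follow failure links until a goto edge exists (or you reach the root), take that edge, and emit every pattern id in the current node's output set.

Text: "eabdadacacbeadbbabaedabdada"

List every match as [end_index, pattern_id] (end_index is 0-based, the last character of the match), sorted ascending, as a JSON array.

Construct AC machine:
Trie (insert patterns):
  n0 'ε': a→1 b→11 c→13 d→4
  n1 'a': b→10 d→2
  n2 'ad': b→3
  n3 'adb': ·  [P0 ends]
  n4 'd': a→5
  n5 'da': d→6
  n6 'dad': a→7
  n7 'dada': c→8
  n8 'dadac': a→9
  n9 'dadaca': ·  [P1 ends]
  n10 'ab': ·  [P2 ends]
  n11 'b': a→12  [P6 ends]
  n12 'ba': ·  [P3 ends]
  n13 'c': c→14
  n14 'cc': d→15  [P5 ends]
  n15 'ccd': ·  [P4 ends]

Failure links (BFS by depth):
  fail(1) 'a': from fail(0)=0 chase 'a': 0 ⇒ 0;  out=∅∪out(0)=∅
  fail(4) 'd': from fail(0)=0 chase 'd': 0 ⇒ 0;  out=∅∪out(0)=∅
  fail(11) 'b': from fail(0)=0 chase 'b': 0 ⇒ 0;  out={6}∪out(0)={6}
  fail(13) 'c': from fail(0)=0 chase 'c': 0 ⇒ 0;  out=∅∪out(0)=∅
  fail(2) 'ad': from fail(1)=0 chase 'd': 0 ⇒ 4;  out=∅∪out(4)=∅
  fail(5) 'da': from fail(4)=0 chase 'a': 0 ⇒ 1;  out=∅∪out(1)=∅
  fail(10) 'ab': from fail(1)=0 chase 'b': 0 ⇒ 11;  out={2}∪out(11)={2,6}
  fail(12) 'ba': from fail(11)=0 chase 'a': 0 ⇒ 1;  out={3}∪out(1)={3}
  fail(14) 'cc': from fail(13)=0 chase 'c': 0 ⇒ 13;  out={5}∪out(13)={5}
  fail(3) 'adb': from fail(2)=4 chase 'b': 4→0 ⇒ 11;  out={0}∪out(11)={0,6}
  fail(6) 'dad': from fail(5)=1 chase 'd': 1 ⇒ 2;  out=∅∪out(2)=∅
  fail(15) 'ccd': from fail(14)=13 chase 'd': 13→0 ⇒ 4;  out={4}∪out(4)={4}
  fail(7) 'dada': from fail(6)=2 chase 'a': 2→4 ⇒ 5;  out=∅∪out(5)=∅
  fail(8) 'dadac': from fail(7)=5 chase 'c': 5→1→0 ⇒ 13;  out=∅∪out(13)=∅
  fail(9) 'dadaca': from fail(8)=13 chase 'a': 13→0 ⇒ 1;  out={1}∪out(1)={1}

Text stream:
[0] read 'e'  n0⇒n0
[1] read 'a'  n0⇒n1
[2] read 'b'  n1⇒n10  ** P2@[1:2],P6@[2:2]
[3] read 'd'  n10⇒n4 ·f
[4] read 'a'  n4⇒n5
[5] read 'd'  n5⇒n6
[6] read 'a'  n6⇒n7
[7] read 'c'  n7⇒n8
[8] read 'a'  n8⇒n9  ** P1@[3:8]
[9] read 'c'  n9⇒n13 ·f
[10] read 'b'  n13⇒n11 ·f  ** P6@[10:10]
[11] read 'e'  n11⇒n0 ·f
[12] read 'a'  n0⇒n1
[13] read 'd'  n1⇒n2
[14] read 'b'  n2⇒n3  ** P0@[12:14],P6@[14:14]
[15] read 'b'  n3⇒n11 ·f  ** P6@[15:15]
[16] read 'a'  n11⇒n12  ** P3@[15:16]
[17] read 'b'  n12⇒n10 ·f  ** P2@[16:17],P6@[17:17]
[18] read 'a'  n10⇒n12 ·f  ** P3@[17:18]
[19] read 'e'  n12⇒n0 ·f
[20] read 'd'  n0⇒n4
[21] read 'a'  n4⇒n5
[22] read 'b'  n5⇒n10 ·f  ** P2@[21:22],P6@[22:22]
[23] read 'd'  n10⇒n4 ·f
[24] read 'a'  n4⇒n5
[25] read 'd'  n5⇒n6
[26] read 'a'  n6⇒n7

Result: [[2,2],[2,6],[8,1],[10,6],[14,0],[14,6],[15,6],[16,3],[17,2],[17,6],[18,3],[22,2],[22,6]]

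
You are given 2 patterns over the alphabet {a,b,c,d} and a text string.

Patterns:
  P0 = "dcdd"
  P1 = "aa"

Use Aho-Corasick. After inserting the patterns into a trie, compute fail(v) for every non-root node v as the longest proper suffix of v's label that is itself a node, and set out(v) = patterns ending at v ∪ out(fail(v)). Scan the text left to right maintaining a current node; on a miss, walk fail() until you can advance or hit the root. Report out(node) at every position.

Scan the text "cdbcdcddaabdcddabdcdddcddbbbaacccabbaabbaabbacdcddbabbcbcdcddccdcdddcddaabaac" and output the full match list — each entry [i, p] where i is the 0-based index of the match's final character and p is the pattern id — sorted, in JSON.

Construct AC machine:
Trie nodes:
  n0 'ε': a→5 d→1
  n1 'd': c→2
  n2 'dc': d→3
  n3 'dcd': d→4
  n4 'dcdd': ·  [P0 ends]
  n5 'a': a→6
  n6 'aa': ·  [P1 ends]

Failure links (BFS by depth):
  fail(1) 'd': from fail(0)=0 chase 'd': 0 ⇒ 0;  out=∅∪out(0)=∅
  fail(5) 'a': from fail(0)=0 chase 'a': 0 ⇒ 0;  out=∅∪out(0)=∅
  fail(2) 'dc': from fail(1)=0 chase 'c': 0 ⇒ 0;  out=∅∪out(0)=∅
  fail(6) 'aa': from fail(5)=0 chase 'a': 0 ⇒ 5;  out={1}∪out(5)={1}
  fail(3) 'dcd': from fail(2)=0 chase 'd': 0 ⇒ 1;  out=∅∪out(1)=∅
  fail(4) 'dcdd': from fail(3)=1 chase 'd': 1→0 ⇒ 1;  out={0}∪out(1)={0}

Text stream:
[0] read 'c'  n0⇒n0
[1] read 'd'  n0⇒n1
[2] read 'b'  n1⇒n0 ·f
[3] read 'c'  n0⇒n0
[4] read 'd'  n0⇒n1
[5] read 'c'  n1⇒n2
[6] read 'd'  n2⇒n3
[7] read 'd'  n3⇒n4  emit P0@[4:7]
[8] read 'a'  n4⇒n5 ·f
[9] read 'a'  n5⇒n6  emit P1@[8:9]
[10] read 'b'  n6⇒n0 ·f
[11] read 'd'  n0⇒n1
[12] read 'c'  n1⇒n2
[13] read 'd'  n2⇒n3
[14] read 'd'  n3⇒n4  emit P0@[11:14]
[15] read 'a'  n4⇒n5 ·f
[16] read 'b'  n5⇒n0 ·f
[17] read 'd'  n0⇒n1
[18] read 'c'  n1⇒n2
[19] read 'd'  n2⇒n3
[20] read 'd'  n3⇒n4  emit P0@[17:20]
[21] read 'd'  n4⇒n1 ·f
[22] read 'c'  n1⇒n2
[23] read 'd'  n2⇒n3
[24] read 'd'  n3⇒n4  emit P0@[21:24]
[25] read 'b'  n4⇒n0 ·f
[26] read 'b'  n0⇒n0
[27] read 'b'  n0⇒n0
[28] read 'a'  n0⇒n5
[29] read 'a'  n5⇒n6  emit P1@[28:29]
[30] read 'c'  n6⇒n0 ·f
[31] read 'c'  n0⇒n0
[32] read 'c'  n0⇒n0
[33] read 'a'  n0⇒n5
[34] read 'b'  n5⇒n0 ·f
[35] read 'b'  n0⇒n0
[36] read 'a'  n0⇒n5
[37] read 'a'  n5⇒n6  emit P1@[36:37]
[38] read 'b'  n6⇒n0 ·f
[39] read 'b'  n0⇒n0
[40] read 'a'  n0⇒n5
[41] read 'a'  n5⇒n6  emit P1@[40:41]
[42] read 'b'  n6⇒n0 ·f
[43] read 'b'  n0⇒n0
[44] read 'a'  n0⇒n5
[45] read 'c'  n5⇒n0 ·f
[46] read 'd'  n0⇒n1
[47] read 'c'  n1⇒n2
[48] read 'd'  n2⇒n3
[49] read 'd'  n3⇒n4  emit P0@[46:49]
[50] read 'b'  n4⇒n0 ·f
[51] read 'a'  n0⇒n5
[52] read 'b'  n5⇒n0 ·f
[53] read 'b'  n0⇒n0
[54] read 'c'  n0⇒n0
[55] read 'b'  n0⇒n0
[56] read 'c'  n0⇒n0
[57] read 'd'  n0⇒n1
[58] read 'c'  n1⇒n2
[59] read 'd'  n2⇒n3
[60] read 'd'  n3⇒n4  emit P0@[57:60]
[61] read 'c'  n4⇒n2 ·f
[62] read 'c'  n2⇒n0 ·f
[63] read 'd'  n0⇒n1
[64] read 'c'  n1⇒n2
[65] read 'd'  n2⇒n3
[66] read 'd'  n3⇒n4  emit P0@[63:66]
[67] read 'd'  n4⇒n1 ·f
[68] read 'c'  n1⇒n2
[69] read 'd'  n2⇒n3
[70] read 'd'  n3⇒n4  emit P0@[67:70]
[71] read 'a'  n4⇒n5 ·f
[72] read 'a'  n5⇒n6  emit P1@[71:72]
[73] read 'b'  n6⇒n0 ·f
[74] read 'a'  n0⇒n5
[75] read 'a'  n5⇒n6  emit P1@[74:75]
[76] read 'c'  n6⇒n0 ·f

All matches (sorted): [[7,0],[9,1],[14,0],[20,0],[24,0],[29,1],[37,1],[41,1],[49,0],[60,0],[66,0],[70,0],[72,1],[75,1]]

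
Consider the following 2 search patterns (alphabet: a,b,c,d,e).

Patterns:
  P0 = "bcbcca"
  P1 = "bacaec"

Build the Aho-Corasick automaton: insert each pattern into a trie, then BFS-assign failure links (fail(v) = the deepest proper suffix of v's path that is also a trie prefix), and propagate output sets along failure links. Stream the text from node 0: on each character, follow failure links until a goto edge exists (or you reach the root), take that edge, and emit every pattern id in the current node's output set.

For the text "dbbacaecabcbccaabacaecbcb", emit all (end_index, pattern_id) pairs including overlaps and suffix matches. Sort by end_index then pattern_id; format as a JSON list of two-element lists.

Construct AC machine:
Trie (insert patterns):
  0='ε' goto b→1
  1='b' goto a→7 c→2
  2='bc' goto b→3
  3='bcb' goto c→4
  4='bcbc' goto c→5
  5='bcbcc' goto a→6
  6='bcbcca' goto ·  ←P0
  7='ba' goto c→8
  8='bac' goto a→9
  9='baca' goto e→10
  10='bacae' goto c→11
  11='bacaec' goto ·  ←P1

BFS fail/out derivation:
  n1('b'): parent n0 fail=0; on 'b' 0 → fail=0;  out ∅∪∅=∅
  n2('bc'): parent n1 fail=0; on 'c' 0 → fail=0;  out ∅∪∅=∅
  n7('ba'): parent n1 fail=0; on 'a' 0 → fail=0;  out ∅∪∅=∅
  n3('bcb'): parent n2 fail=0; on 'b' 0 → fail=1;  out ∅∪∅=∅
  n8('bac'): parent n7 fail=0; on 'c' 0 → fail=0;  out ∅∪∅=∅
  n4('bcbc'): parent n3 fail=1; on 'c' 1 → fail=2;  out ∅∪∅=∅
  n9('baca'): parent n8 fail=0; on 'a' 0 → fail=0;  out ∅∪∅=∅
  n5('bcbcc'): parent n4 fail=2; on 'c' 2→0 → fail=0;  out ∅∪∅=∅
  n10('bacae'): parent n9 fail=0; on 'e' 0 → fail=0;  out ∅∪∅=∅
  n6('bcbcca'): parent n5 fail=0; on 'a' 0 → fail=0;  out {0}∪∅={0}
  n11('bacaec'): parent n10 fail=0; on 'c' 0 → fail=0;  out {1}∪∅={1}

Run:
i=0 'd': node 0→0
i=1 'b': node 0→1
i=2 'b': node 1→1 (via fail)
i=3 'a': node 1→7
i=4 'c': node 7→8
i=5 'a': node 8→9
i=6 'e': node 9→10
i=7 'c': node 10→11  emit P1@[2:7]
i=8 'a': node 11→0 (via fail)
i=9 'b': node 0→1
i=10 'c': node 1→2
i=11 'b': node 2→3
i=12 'c': node 3→4
i=13 'c': node 4→5
i=14 'a': node 5→6  emit P0@[9:14]
i=15 'a': node 6→0 (via fail)
i=16 'b': node 0→1
i=17 'a': node 1→7
i=18 'c': node 7→8
i=19 'a': node 8→9
i=20 'e': node 9→10
i=21 'c': node 10→11  emit P1@[16:21]
i=22 'b': node 11→1 (via fail)
i=23 'c': node 1→2
i=24 'b': node 2→3

All matches (sorted): [[7,1],[14,0],[21,1]]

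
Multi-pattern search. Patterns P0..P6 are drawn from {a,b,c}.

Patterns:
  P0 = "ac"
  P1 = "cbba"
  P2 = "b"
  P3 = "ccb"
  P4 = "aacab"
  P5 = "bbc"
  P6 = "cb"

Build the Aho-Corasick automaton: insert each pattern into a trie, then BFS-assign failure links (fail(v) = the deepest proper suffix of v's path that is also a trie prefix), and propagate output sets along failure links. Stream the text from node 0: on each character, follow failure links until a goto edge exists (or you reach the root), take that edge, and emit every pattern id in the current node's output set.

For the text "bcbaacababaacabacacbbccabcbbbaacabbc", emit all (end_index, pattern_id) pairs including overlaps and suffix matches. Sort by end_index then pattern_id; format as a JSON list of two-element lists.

Build:
Trie nodes:
  0='ε' goto a→1 b→7 c→3
  1='a' goto a→10 c→2
  2='ac' goto ·  ←P0
  3='c' goto b→4 c→8
  4='cb' goto b→5  ←P6
  5='cbb' goto a→6
  6='cbba' goto ·  ←P1
  7='b' goto b→14  ←P2
  8='cc' goto b→9
  9='ccb' goto ·  ←P3
  10='aa' goto c→11
  11='aac' goto a→12
  12='aaca' goto b→13
  13='aacab' goto ·  ←P4
  14='bb' goto c→15
  15='bbc' goto ·  ←P5

BFS fail/out derivation:
  fail(1) 'a': from fail(0)=0 chase 'a': 0 ⇒ 0;  out=∅∪out(0)=∅
  fail(3) 'c': from fail(0)=0 chase 'c': 0 ⇒ 0;  out=∅∪out(0)=∅
  fail(7) 'b': from fail(0)=0 chase 'b': 0 ⇒ 0;  out={2}∪out(0)={2}
  fail(2) 'ac': from fail(1)=0 chase 'c': 0 ⇒ 3;  out={0}∪out(3)={0}
  fail(4) 'cb': from fail(3)=0 chase 'b': 0 ⇒ 7;  out={6}∪out(7)={2,6}
  fail(8) 'cc': from fail(3)=0 chase 'c': 0 ⇒ 3;  out=∅∪out(3)=∅
  fail(10) 'aa': from fail(1)=0 chase 'a': 0 ⇒ 1;  out=∅∪out(1)=∅
  fail(14) 'bb': from fail(7)=0 chase 'b': 0 ⇒ 7;  out=∅∪out(7)={2}
  fail(5) 'cbb': from fail(4)=7 chase 'b': 7 ⇒ 14;  out=∅∪out(14)={2}
  fail(9) 'ccb': from fail(8)=3 chase 'b': 3 ⇒ 4;  out={3}∪out(4)={2,3,6}
  fail(11) 'aac': from fail(10)=1 chase 'c': 1 ⇒ 2;  out=∅∪out(2)={0}
  fail(15) 'bbc': from fail(14)=7 chase 'c': 7→0 ⇒ 3;  out={5}∪out(3)={5}
  fail(6) 'cbba': from fail(5)=14 chase 'a': 14→7→0 ⇒ 1;  out={1}∪out(1)={1}
  fail(12) 'aaca': from fail(11)=2 chase 'a': 2→3→0 ⇒ 1;  out=∅∪out(1)=∅
  fail(13) 'aacab': from fail(12)=1 chase 'b': 1→0 ⇒ 7;  out={4}∪out(7)={2,4}

Scan:
[0] read 'b'  n0⇒n7  ** P2@[0:0]
[1] read 'c'  n7⇒n3 (via fail)
[2] read 'b'  n3⇒n4  ** P2@[2:2],P6@[1:2]
[3] read 'a'  n4⇒n1 (via fail)
[4] read 'a'  n1⇒n10
[5] read 'c'  n10⇒n11  ** P0@[4:5]
[6] read 'a'  n11⇒n12
[7] read 'b'  n12⇒n13  ** P2@[7:7],P4@[3:7]
[8] read 'a'  n13⇒n1 (via fail)
[9] read 'b'  n1⇒n7 (via fail)  ** P2@[9:9]
[10] read 'a'  n7⇒n1 (via fail)
[11] read 'a'  n1⇒n10
[12] read 'c'  n10⇒n11  ** P0@[11:12]
[13] read 'a'  n11⇒n12
[14] read 'b'  n12⇒n13  ** P2@[14:14],P4@[10:14]
[15] read 'a'  n13⇒n1 (via fail)
[16] read 'c'  n1⇒n2  ** P0@[15:16]
[17] read 'a'  n2⇒n1 (via fail)
[18] read 'c'  n1⇒n2  ** P0@[17:18]
[19] read 'b'  n2⇒n4 (via fail)  ** P2@[19:19],P6@[18:19]
[20] read 'b'  n4⇒n5  ** P2@[20:20]
[21] read 'c'  n5⇒n15 (via fail)  ** P5@[19:21]
[22] read 'c'  n15⇒n8 (via fail)
[23] read 'a'  n8⇒n1 (via fail)
[24] read 'b'  n1⇒n7 (via fail)  ** P2@[24:24]
[25] read 'c'  n7⇒n3 (via fail)
[26] read 'b'  n3⇒n4  ** P2@[26:26],P6@[25:26]
[27] read 'b'  n4⇒n5  ** P2@[27:27]
[28] read 'b'  n5⇒n14 (via fail)  ** P2@[28:28]
[29] read 'a'  n14⇒n1 (via fail)
[30] read 'a'  n1⇒n10
[31] read 'c'  n10⇒n11  ** P0@[30:31]
[32] read 'a'  n11⇒n12
[33] read 'b'  n12⇒n13  ** P2@[33:33],P4@[29:33]
[34] read 'b'  n13⇒n14 (via fail)  ** P2@[34:34]
[35] read 'c'  n14⇒n15  ** P5@[33:35]

All matches (sorted): [[0,2],[2,2],[2,6],[5,0],[7,2],[7,4],[9,2],[12,0],[14,2],[14,4],[16,0],[18,0],[19,2],[19,6],[20,2],[21,5],[24,2],[26,2],[26,6],[27,2],[28,2],[31,0],[33,2],[33,4],[34,2],[35,5]]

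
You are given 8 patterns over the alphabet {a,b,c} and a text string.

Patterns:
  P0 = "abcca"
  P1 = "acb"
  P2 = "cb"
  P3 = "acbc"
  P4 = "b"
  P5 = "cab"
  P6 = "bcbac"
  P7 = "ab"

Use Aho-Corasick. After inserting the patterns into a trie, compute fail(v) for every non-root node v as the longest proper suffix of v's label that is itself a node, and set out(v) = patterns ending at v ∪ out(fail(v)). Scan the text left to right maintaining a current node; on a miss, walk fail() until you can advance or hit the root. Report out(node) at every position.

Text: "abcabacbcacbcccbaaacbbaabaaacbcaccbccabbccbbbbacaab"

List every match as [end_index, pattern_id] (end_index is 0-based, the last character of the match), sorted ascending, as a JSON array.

Construct AC machine:
Trie nodes:
  0='ε' goto a→1 b→11 c→8
  1='a' goto b→2 c→6
  2='ab' goto c→3  [P7 ends]
  3='abc' goto c→4
  4='abcc' goto a→5
  5='abcca' goto ·  [P0 ends]
  6='ac' goto b→7
  7='acb' goto c→10  [P1 ends]
  8='c' goto a→12 b→9
  9='cb' goto ·  [P2 ends]
  10='acbc' goto ·  [P3 ends]
  11='b' goto c→14  [P4 ends]
  12='ca' goto b→13
  13='cab' goto ·  [P5 ends]
  14='bc' goto b→15
  15='bcb' goto a→16
  16='bcba' goto c→17
  17='bcbac' goto ·  [P6 ends]

Failure links (BFS by depth):
  n1('a'): parent n0 fail=0; on 'a' 0 → fail=0;  out ∅∪∅=∅
  n8('c'): parent n0 fail=0; on 'c' 0 → fail=0;  out ∅∪∅=∅
  n11('b'): parent n0 fail=0; on 'b' 0 → fail=0;  out {4}∪∅={4}
  n2('ab'): parent n1 fail=0; on 'b' 0 → fail=11;  out {7}∪{4}={4,7}
  n6('ac'): parent n1 fail=0; on 'c' 0 → fail=8;  out ∅∪∅=∅
  n9('cb'): parent n8 fail=0; on 'b' 0 → fail=11;  out {2}∪{4}={2,4}
  n12('ca'): parent n8 fail=0; on 'a' 0 → fail=1;  out ∅∪∅=∅
  n14('bc'): parent n11 fail=0; on 'c' 0 → fail=8;  out ∅∪∅=∅
  n3('abc'): parent n2 fail=11; on 'c' 11 → fail=14;  out ∅∪∅=∅
  n7('acb'): parent n6 fail=8; on 'b' 8 → fail=9;  out {1}∪{2,4}={1,2,4}
  n13('cab'): parent n12 fail=1; on 'b' 1 → fail=2;  out {5}∪{4,7}={4,5,7}
  n15('bcb'): parent n14 fail=8; on 'b' 8 → fail=9;  out ∅∪{2,4}={2,4}
  n4('abcc'): parent n3 fail=14; on 'c' 14→8→0 → fail=8;  out ∅∪∅=∅
  n10('acbc'): parent n7 fail=9; on 'c' 9→11 → fail=14;  out {3}∪∅={3}
  n16('bcba'): parent n15 fail=9; on 'a' 9→11→0 → fail=1;  out ∅∪∅=∅
  n5('abcca'): parent n4 fail=8; on 'a' 8 → fail=12;  out {0}∪∅={0}
  n17('bcbac'): parent n16 fail=1; on 'c' 1 → fail=6;  out {6}∪∅={6}

Scan:
[0] read 'a'  n0⇒n1
[1] read 'b'  n1⇒n2  ** P4@[1:1],P7@[0:1]
[2] read 'c'  n2⇒n3
[3] read 'a'  n3⇒n12 ·f
[4] read 'b'  n12⇒n13  ** P4@[4:4],P5@[2:4],P7@[3:4]
[5] read 'a'  n13⇒n1 ·f
[6] read 'c'  n1⇒n6
[7] read 'b'  n6⇒n7  ** P1@[5:7],P2@[6:7],P4@[7:7]
[8] read 'c'  n7⇒n10  ** P3@[5:8]
[9] read 'a'  n10⇒n12 ·f
[10] read 'c'  n12⇒n6 ·f
[11] read 'b'  n6⇒n7  ** P1@[9:11],P2@[10:11],P4@[11:11]
[12] read 'c'  n7⇒n10  ** P3@[9:12]
[13] read 'c'  n10⇒n8 ·f
[14] read 'c'  n8⇒n8 ·f
[15] read 'b'  n8⇒n9  ** P2@[14:15],P4@[15:15]
[16] read 'a'  n9⇒n1 ·f
[17] read 'a'  n1⇒n1 ·f
[18] read 'a'  n1⇒n1 ·f
[19] read 'c'  n1⇒n6
[20] read 'b'  n6⇒n7  ** P1@[18:20],P2@[19:20],P4@[20:20]
[21] read 'b'  n7⇒n11 ·f  ** P4@[21:21]
[22] read 'a'  n11⇒n1 ·f
[23] read 'a'  n1⇒n1 ·f
[24] read 'b'  n1⇒n2  ** P4@[24:24],P7@[23:24]
[25] read 'a'  n2⇒n1 ·f
[26] read 'a'  n1⇒n1 ·f
[27] read 'a'  n1⇒n1 ·f
[28] read 'c'  n1⇒n6
[29] read 'b'  n6⇒n7  ** P1@[27:29],P2@[28:29],P4@[29:29]
[30] read 'c'  n7⇒n10  ** P3@[27:30]
[31] read 'a'  n10⇒n12 ·f
[32] read 'c'  n12⇒n6 ·f
[33] read 'c'  n6⇒n8 ·f
[34] read 'b'  n8⇒n9  ** P2@[33:34],P4@[34:34]
[35] read 'c'  n9⇒n14 ·f
[36] read 'c'  n14⇒n8 ·f
[37] read 'a'  n8⇒n12
[38] read 'b'  n12⇒n13  ** P4@[38:38],P5@[36:38],P7@[37:38]
[39] read 'b'  n13⇒n11 ·f  ** P4@[39:39]
[40] read 'c'  n11⇒n14
[41] read 'c'  n14⇒n8 ·f
[42] read 'b'  n8⇒n9  ** P2@[41:42],P4@[42:42]
[43] read 'b'  n9⇒n11 ·f  ** P4@[43:43]
[44] read 'b'  n11⇒n11 ·f  ** P4@[44:44]
[45] read 'b'  n11⇒n11 ·f  ** P4@[45:45]
[46] read 'a'  n11⇒n1 ·f
[47] read 'c'  n1⇒n6
[48] read 'a'  n6⇒n12 ·f
[49] read 'a'  n12⇒n1 ·f
[50] read 'b'  n1⇒n2  ** P4@[50:50],P7@[49:50]

Matches: [[1,4],[1,7],[4,4],[4,5],[4,7],[7,1],[7,2],[7,4],[8,3],[11,1],[11,2],[11,4],[12,3],[15,2],[15,4],[20,1],[20,2],[20,4],[21,4],[24,4],[24,7],[29,1],[29,2],[29,4],[30,3],[34,2],[34,4],[38,4],[38,5],[38,7],[39,4],[42,2],[42,4],[43,4],[44,4],[45,4],[50,4],[50,7]]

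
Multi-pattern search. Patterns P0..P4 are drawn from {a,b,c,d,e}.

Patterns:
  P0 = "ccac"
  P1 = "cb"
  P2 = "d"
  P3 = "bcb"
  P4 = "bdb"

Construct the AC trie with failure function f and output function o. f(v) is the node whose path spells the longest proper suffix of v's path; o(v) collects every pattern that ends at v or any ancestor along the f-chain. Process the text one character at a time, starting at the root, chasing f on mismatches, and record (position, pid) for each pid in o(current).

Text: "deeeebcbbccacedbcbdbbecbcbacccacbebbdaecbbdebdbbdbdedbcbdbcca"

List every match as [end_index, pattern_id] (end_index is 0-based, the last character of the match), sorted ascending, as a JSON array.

Construct AC machine:
Trie (insert patterns):
  n0 'ε': b→7 c→1 d→6
  n1 'c': b→5 c→2
  n2 'cc': a→3
  n3 'cca': c→4
  n4 'ccac': ·  ←P0
  n5 'cb': ·  ←P1
  n6 'd': ·  ←P2
  n7 'b': c→8 d→10
  n8 'bc': b→9
  n9 'bcb': ·  ←P3
  n10 'bd': b→11
  n11 'bdb': ·  ←P4

BFS fail/out derivation:
  fail(1) 'c': from fail(0)=0 chase 'c': 0 ⇒ 0;  out=∅∪out(0)=∅
  fail(6) 'd': from fail(0)=0 chase 'd': 0 ⇒ 0;  out={2}∪out(0)={2}
  fail(7) 'b': from fail(0)=0 chase 'b': 0 ⇒ 0;  out=∅∪out(0)=∅
  fail(2) 'cc': from fail(1)=0 chase 'c': 0 ⇒ 1;  out=∅∪out(1)=∅
  fail(5) 'cb': from fail(1)=0 chase 'b': 0 ⇒ 7;  out={1}∪out(7)={1}
  fail(8) 'bc': from fail(7)=0 chase 'c': 0 ⇒ 1;  out=∅∪out(1)=∅
  fail(10) 'bd': from fail(7)=0 chase 'd': 0 ⇒ 6;  out=∅∪out(6)={2}
  fail(3) 'cca': from fail(2)=1 chase 'a': 1→0 ⇒ 0;  out=∅∪out(0)=∅
  fail(9) 'bcb': from fail(8)=1 chase 'b': 1 ⇒ 5;  out={3}∪out(5)={1,3}
  fail(11) 'bdb': from fail(10)=6 chase 'b': 6→0 ⇒ 7;  out={4}∪out(7)={4}
  fail(4) 'ccac': from fail(3)=0 chase 'c': 0 ⇒ 1;  out={0}∪out(1)={0}

Text stream:
[0] read 'd'  n0⇒n6  ** P2@[0:0]
[1] read 'e'  n6⇒n0 ·f
[2] read 'e'  n0⇒n0
[3] read 'e'  n0⇒n0
[4] read 'e'  n0⇒n0
[5] read 'b'  n0⇒n7
[6] read 'c'  n7⇒n8
[7] read 'b'  n8⇒n9  ** P1@[6:7],P3@[5:7]
[8] read 'b'  n9⇒n7 ·f
[9] read 'c'  n7⇒n8
[10] read 'c'  n8⇒n2 ·f
[11] read 'a'  n2⇒n3
[12] read 'c'  n3⇒n4  ** P0@[9:12]
[13] read 'e'  n4⇒n0 ·f
[14] read 'd'  n0⇒n6  ** P2@[14:14]
[15] read 'b'  n6⇒n7 ·f
[16] read 'c'  n7⇒n8
[17] read 'b'  n8⇒n9  ** P1@[16:17],P3@[15:17]
[18] read 'd'  n9⇒n10 ·f  ** P2@[18:18]
[19] read 'b'  n10⇒n11  ** P4@[17:19]
[20] read 'b'  n11⇒n7 ·f
[21] read 'e'  n7⇒n0 ·f
[22] read 'c'  n0⇒n1
[23] read 'b'  n1⇒n5  ** P1@[22:23]
[24] read 'c'  n5⇒n8 ·f
[25] read 'b'  n8⇒n9  ** P1@[24:25],P3@[23:25]
[26] read 'a'  n9⇒n0 ·f
[27] read 'c'  n0⇒n1
[28] read 'c'  n1⇒n2
[29] read 'c'  n2⇒n2 ·f
[30] read 'a'  n2⇒n3
[31] read 'c'  n3⇒n4  ** P0@[28:31]
[32] read 'b'  n4⇒n5 ·f  ** P1@[31:32]
[33] read 'e'  n5⇒n0 ·f
[34] read 'b'  n0⇒n7
[35] read 'b'  n7⇒n7 ·f
[36] read 'd'  n7⇒n10  ** P2@[36:36]
[37] read 'a'  n10⇒n0 ·f
[38] read 'e'  n0⇒n0
[39] read 'c'  n0⇒n1
[40] read 'b'  n1⇒n5  ** P1@[39:40]
[41] read 'b'  n5⇒n7 ·f
[42] read 'd'  n7⇒n10  ** P2@[42:42]
[43] read 'e'  n10⇒n0 ·f
[44] read 'b'  n0⇒n7
[45] read 'd'  n7⇒n10  ** P2@[45:45]
[46] read 'b'  n10⇒n11  ** P4@[44:46]
[47] read 'b'  n11⇒n7 ·f
[48] read 'd'  n7⇒n10  ** P2@[48:48]
[49] read 'b'  n10⇒n11  ** P4@[47:49]
[50] read 'd'  n11⇒n10 ·f  ** P2@[50:50]
[51] read 'e'  n10⇒n0 ·f
[52] read 'd'  n0⇒n6  ** P2@[52:52]
[53] read 'b'  n6⇒n7 ·f
[54] read 'c'  n7⇒n8
[55] read 'b'  n8⇒n9  ** P1@[54:55],P3@[53:55]
[56] read 'd'  n9⇒n10 ·f  ** P2@[56:56]
[57] read 'b'  n10⇒n11  ** P4@[55:57]
[58] read 'c'  n11⇒n8 ·f
[59] read 'c'  n8⇒n2 ·f
[60] read 'a'  n2⇒n3

Result: [[0,2],[7,1],[7,3],[12,0],[14,2],[17,1],[17,3],[18,2],[19,4],[23,1],[25,1],[25,3],[31,0],[32,1],[36,2],[40,1],[42,2],[45,2],[46,4],[48,2],[49,4],[50,2],[52,2],[55,1],[55,3],[56,2],[57,4]]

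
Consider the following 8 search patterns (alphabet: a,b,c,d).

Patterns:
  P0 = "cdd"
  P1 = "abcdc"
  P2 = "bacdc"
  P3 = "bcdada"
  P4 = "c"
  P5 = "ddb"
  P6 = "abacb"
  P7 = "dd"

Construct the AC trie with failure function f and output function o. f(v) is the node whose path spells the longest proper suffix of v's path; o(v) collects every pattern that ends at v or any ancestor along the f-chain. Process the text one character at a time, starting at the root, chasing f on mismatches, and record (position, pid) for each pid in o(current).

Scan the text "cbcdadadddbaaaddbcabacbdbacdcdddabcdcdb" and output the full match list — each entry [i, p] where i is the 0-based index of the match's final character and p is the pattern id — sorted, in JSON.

Construct AC machine:
Trie (insert patterns):
  0='ε' goto a→4 b→9 c→1 d→19
  1='c' goto d→2  ←P4
  2='cd' goto d→3
  3='cdd' goto ·  ←P0
  4='a' goto b→5
  5='ab' goto a→22 c→6
  6='abc' goto d→7
  7='abcd' goto c→8
  8='abcdc' goto ·  ←P1
  9='b' goto a→10 c→14
  10='ba' goto c→11
  11='bac' goto d→12
  12='bacd' goto c→13
  13='bacdc' goto ·  ←P2
  14='bc' goto d→15
  15='bcd' goto a→16
  16='bcda' goto d→17
  17='bcdad' goto a→18
  18='bcdada' goto ·  ←P3
  19='d' goto d→20
  20='dd' goto b→21  ←P7
  21='ddb' goto ·  ←P5
  22='aba' goto c→23
  23='abac' goto b→24
  24='abacb' goto ·  ←P6

Failure links (BFS by depth):
  fail(1) 'c': from fail(0)=0 chase 'c': 0 ⇒ 0;  out={4}∪out(0)={4}
  fail(4) 'a': from fail(0)=0 chase 'a': 0 ⇒ 0;  out=∅∪out(0)=∅
  fail(9) 'b': from fail(0)=0 chase 'b': 0 ⇒ 0;  out=∅∪out(0)=∅
  fail(19) 'd': from fail(0)=0 chase 'd': 0 ⇒ 0;  out=∅∪out(0)=∅
  fail(2) 'cd': from fail(1)=0 chase 'd': 0 ⇒ 19;  out=∅∪out(19)=∅
  fail(5) 'ab': from fail(4)=0 chase 'b': 0 ⇒ 9;  out=∅∪out(9)=∅
  fail(10) 'ba': from fail(9)=0 chase 'a': 0 ⇒ 4;  out=∅∪out(4)=∅
  fail(14) 'bc': from fail(9)=0 chase 'c': 0 ⇒ 1;  out=∅∪out(1)={4}
  fail(20) 'dd': from fail(19)=0 chase 'd': 0 ⇒ 19;  out={7}∪out(19)={7}
  fail(3) 'cdd': from fail(2)=19 chase 'd': 19 ⇒ 20;  out={0}∪out(20)={0,7}
  fail(6) 'abc': from fail(5)=9 chase 'c': 9 ⇒ 14;  out=∅∪out(14)={4}
  fail(11) 'bac': from fail(10)=4 chase 'c': 4→0 ⇒ 1;  out=∅∪out(1)={4}
  fail(15) 'bcd': from fail(14)=1 chase 'd': 1 ⇒ 2;  out=∅∪out(2)=∅
  fail(21) 'ddb': from fail(20)=19 chase 'b': 19→0 ⇒ 9;  out={5}∪out(9)={5}
  fail(22) 'aba': from fail(5)=9 chase 'a': 9 ⇒ 10;  out=∅∪out(10)=∅
  fail(7) 'abcd': from fail(6)=14 chase 'd': 14 ⇒ 15;  out=∅∪out(15)=∅
  fail(12) 'bacd': from fail(11)=1 chase 'd': 1 ⇒ 2;  out=∅∪out(2)=∅
  fail(16) 'bcda': from fail(15)=2 chase 'a': 2→19→0 ⇒ 4;  out=∅∪out(4)=∅
  fail(23) 'abac': from fail(22)=10 chase 'c': 10 ⇒ 11;  out=∅∪out(11)={4}
  fail(8) 'abcdc': from fail(7)=15 chase 'c': 15→2→19→0 ⇒ 1;  out={1}∪out(1)={1,4}
  fail(13) 'bacdc': from fail(12)=2 chase 'c': 2→19→0 ⇒ 1;  out={2}∪out(1)={2,4}
  fail(17) 'bcdad': from fail(16)=4 chase 'd': 4→0 ⇒ 19;  out=∅∪out(19)=∅
  fail(24) 'abacb': from fail(23)=11 chase 'b': 11→1→0 ⇒ 9;  out={6}∪out(9)={6}
  fail(18) 'bcdada': from fail(17)=19 chase 'a': 19→0 ⇒ 4;  out={3}∪out(4)={3}

Text stream:
[0] read 'c'  n0⇒n1  ** P4@[0:0]
[1] read 'b'  n1⇒n9 (via fail)
[2] read 'c'  n9⇒n14  ** P4@[2:2]
[3] read 'd'  n14⇒n15
[4] read 'a'  n15⇒n16
[5] read 'd'  n16⇒n17
[6] read 'a'  n17⇒n18  ** P3@[1:6]
[7] read 'd'  n18⇒n19 (via fail)
[8] read 'd'  n19⇒n20  ** P7@[7:8]
[9] read 'd'  n20⇒n20 (via fail)  ** P7@[8:9]
[10] read 'b'  n20⇒n21  ** P5@[8:10]
[11] read 'a'  n21⇒n10 (via fail)
[12] read 'a'  n10⇒n4 (via fail)
[13] read 'a'  n4⇒n4 (via fail)
[14] read 'd'  n4⇒n19 (via fail)
[15] read 'd'  n19⇒n20  ** P7@[14:15]
[16] read 'b'  n20⇒n21  ** P5@[14:16]
[17] read 'c'  n21⇒n14 (via fail)  ** P4@[17:17]
[18] read 'a'  n14⇒n4 (via fail)
[19] read 'b'  n4⇒n5
[20] read 'a'  n5⇒n22
[21] read 'c'  n22⇒n23  ** P4@[21:21]
[22] read 'b'  n23⇒n24  ** P6@[18:22]
[23] read 'd'  n24⇒n19 (via fail)
[24] read 'b'  n19⇒n9 (via fail)
[25] read 'a'  n9⇒n10
[26] read 'c'  n10⇒n11  ** P4@[26:26]
[27] read 'd'  n11⇒n12
[28] read 'c'  n12⇒n13  ** P2@[24:28],P4@[28:28]
[29] read 'd'  n13⇒n2 (via fail)
[30] read 'd'  n2⇒n3  ** P0@[28:30],P7@[29:30]
[31] read 'd'  n3⇒n20 (via fail)  ** P7@[30:31]
[32] read 'a'  n20⇒n4 (via fail)
[33] read 'b'  n4⇒n5
[34] read 'c'  n5⇒n6  ** P4@[34:34]
[35] read 'd'  n6⇒n7
[36] read 'c'  n7⇒n8  ** P1@[32:36],P4@[36:36]
[37] read 'd'  n8⇒n2 (via fail)
[38] read 'b'  n2⇒n9 (via fail)

All matches (sorted): [[0,4],[2,4],[6,3],[8,7],[9,7],[10,5],[15,7],[16,5],[17,4],[21,4],[22,6],[26,4],[28,2],[28,4],[30,0],[30,7],[31,7],[34,4],[36,1],[36,4]]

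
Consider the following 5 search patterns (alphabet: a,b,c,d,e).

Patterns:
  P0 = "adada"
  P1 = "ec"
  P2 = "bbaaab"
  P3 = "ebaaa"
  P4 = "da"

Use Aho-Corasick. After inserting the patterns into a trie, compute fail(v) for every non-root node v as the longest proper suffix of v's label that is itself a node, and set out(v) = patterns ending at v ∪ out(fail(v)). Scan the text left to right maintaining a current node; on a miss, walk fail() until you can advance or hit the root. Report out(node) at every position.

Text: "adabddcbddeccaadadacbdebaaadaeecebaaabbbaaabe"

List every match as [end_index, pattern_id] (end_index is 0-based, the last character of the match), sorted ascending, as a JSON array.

Build:
Trie (insert patterns):
  0='ε' goto a→1 b→8 d→18 e→6
  1='a' goto d→2
  2='ad' goto a→3
  3='ada' goto d→4
  4='adad' goto a→5
  5='adada' goto ·  ←P0
  6='e' goto b→14 c→7
  7='ec' goto ·  ←P1
  8='b' goto b→9
  9='bb' goto a→10
  10='bba' goto a→11
  11='bbaa' goto a→12
  12='bbaaa' goto b→13
  13='bbaaab' goto ·  ←P2
  14='eb' goto a→15
  15='eba' goto a→16
  16='ebaa' goto a→17
  17='ebaaa' goto ·  ←P3
  18='d' goto a→19
  19='da' goto ·  ←P4

Failure links (BFS by depth):
  fail(1) 'a': from fail(0)=0 chase 'a': 0 ⇒ 0;  out=∅∪out(0)=∅
  fail(6) 'e': from fail(0)=0 chase 'e': 0 ⇒ 0;  out=∅∪out(0)=∅
  fail(8) 'b': from fail(0)=0 chase 'b': 0 ⇒ 0;  out=∅∪out(0)=∅
  fail(18) 'd': from fail(0)=0 chase 'd': 0 ⇒ 0;  out=∅∪out(0)=∅
  fail(2) 'ad': from fail(1)=0 chase 'd': 0 ⇒ 18;  out=∅∪out(18)=∅
  fail(7) 'ec': from fail(6)=0 chase 'c': 0 ⇒ 0;  out={1}∪out(0)={1}
  fail(9) 'bb': from fail(8)=0 chase 'b': 0 ⇒ 8;  out=∅∪out(8)=∅
  fail(14) 'eb': from fail(6)=0 chase 'b': 0 ⇒ 8;  out=∅∪out(8)=∅
  fail(19) 'da': from fail(18)=0 chase 'a': 0 ⇒ 1;  out={4}∪out(1)={4}
  fail(3) 'ada': from fail(2)=18 chase 'a': 18 ⇒ 19;  out=∅∪out(19)={4}
  fail(10) 'bba': from fail(9)=8 chase 'a': 8→0 ⇒ 1;  out=∅∪out(1)=∅
  fail(15) 'eba': from fail(14)=8 chase 'a': 8→0 ⇒ 1;  out=∅∪out(1)=∅
  fail(4) 'adad': from fail(3)=19 chase 'd': 19→1 ⇒ 2;  out=∅∪out(2)=∅
  fail(11) 'bbaa': from fail(10)=1 chase 'a': 1→0 ⇒ 1;  out=∅∪out(1)=∅
  fail(16) 'ebaa': from fail(15)=1 chase 'a': 1→0 ⇒ 1;  out=∅∪out(1)=∅
  fail(5) 'adada': from fail(4)=2 chase 'a': 2 ⇒ 3;  out={0}∪out(3)={0,4}
  fail(12) 'bbaaa': from fail(11)=1 chase 'a': 1→0 ⇒ 1;  out=∅∪out(1)=∅
  fail(17) 'ebaaa': from fail(16)=1 chase 'a': 1→0 ⇒ 1;  out={3}∪out(1)={3}
  fail(13) 'bbaaab': from fail(12)=1 chase 'b': 1→0 ⇒ 8;  out={2}∪out(8)={2}

Scan:
pos 0 'a': at 1
pos 1 'd': at 2
pos 2 'a': at 3  ** P4@[1:2]
pos 3 'b': at 8 ·f
pos 4 'd': at 18 ·f
pos 5 'd': at 18 ·f
pos 6 'c': at 0 ·f
pos 7 'b': at 8
pos 8 'd': at 18 ·f
pos 9 'd': at 18 ·f
pos 10 'e': at 6 ·f
pos 11 'c': at 7  ** P1@[10:11]
pos 12 'c': at 0 ·f
pos 13 'a': at 1
pos 14 'a': at 1 ·f
pos 15 'd': at 2
pos 16 'a': at 3  ** P4@[15:16]
pos 17 'd': at 4
pos 18 'a': at 5  ** P0@[14:18],P4@[17:18]
pos 19 'c': at 0 ·f
pos 20 'b': at 8
pos 21 'd': at 18 ·f
pos 22 'e': at 6 ·f
pos 23 'b': at 14
pos 24 'a': at 15
pos 25 'a': at 16
pos 26 'a': at 17  ** P3@[22:26]
pos 27 'd': at 2 ·f
pos 28 'a': at 3  ** P4@[27:28]
pos 29 'e': at 6 ·f
pos 30 'e': at 6 ·f
pos 31 'c': at 7  ** P1@[30:31]
pos 32 'e': at 6 ·f
pos 33 'b': at 14
pos 34 'a': at 15
pos 35 'a': at 16
pos 36 'a': at 17  ** P3@[32:36]
pos 37 'b': at 8 ·f
pos 38 'b': at 9
pos 39 'b': at 9 ·f
pos 40 'a': at 10
pos 41 'a': at 11
pos 42 'a': at 12
pos 43 'b': at 13  ** P2@[38:43]
pos 44 'e': at 6 ·f

Result: [[2,4],[11,1],[16,4],[18,0],[18,4],[26,3],[28,4],[31,1],[36,3],[43,2]]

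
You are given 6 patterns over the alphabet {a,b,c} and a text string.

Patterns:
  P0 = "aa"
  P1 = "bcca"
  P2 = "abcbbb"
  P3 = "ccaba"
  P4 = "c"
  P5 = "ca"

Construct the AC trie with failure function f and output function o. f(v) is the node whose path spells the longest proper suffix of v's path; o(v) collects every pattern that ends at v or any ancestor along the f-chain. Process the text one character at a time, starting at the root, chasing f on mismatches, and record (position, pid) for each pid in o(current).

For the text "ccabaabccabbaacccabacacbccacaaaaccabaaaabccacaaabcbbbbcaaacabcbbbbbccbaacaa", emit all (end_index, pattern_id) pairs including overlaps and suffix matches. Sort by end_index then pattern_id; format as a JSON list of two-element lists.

Build:
Trie (insert patterns):
  n0 'ε': a→1 b→3 c→12
  n1 'a': a→2 b→7
  n2 'aa': ·  [P0 ends]
  n3 'b': c→4
  n4 'bc': c→5
  n5 'bcc': a→6
  n6 'bcca': ·  [P1 ends]
  n7 'ab': c→8
  n8 'abc': b→9
  n9 'abcb': b→10
  n10 'abcbb': b→11
  n11 'abcbbb': ·  [P2 ends]
  n12 'c': a→17 c→13  [P4 ends]
  n13 'cc': a→14
  n14 'cca': b→15
  n15 'ccab': a→16
  n16 'ccaba': ·  [P3 ends]
  n17 'ca': ·  [P5 ends]

BFS fail/out derivation:
  n1('a'): parent n0 fail=0; on 'a' 0 → fail=0;  out ∅∪∅=∅
  n3('b'): parent n0 fail=0; on 'b' 0 → fail=0;  out ∅∪∅=∅
  n12('c'): parent n0 fail=0; on 'c' 0 → fail=0;  out {4}∪∅={4}
  n2('aa'): parent n1 fail=0; on 'a' 0 → fail=1;  out {0}∪∅={0}
  n4('bc'): parent n3 fail=0; on 'c' 0 → fail=12;  out ∅∪{4}={4}
  n7('ab'): parent n1 fail=0; on 'b' 0 → fail=3;  out ∅∪∅=∅
  n13('cc'): parent n12 fail=0; on 'c' 0 → fail=12;  out ∅∪{4}={4}
  n17('ca'): parent n12 fail=0; on 'a' 0 → fail=1;  out {5}∪∅={5}
  n5('bcc'): parent n4 fail=12; on 'c' 12 → fail=13;  out ∅∪{4}={4}
  n8('abc'): parent n7 fail=3; on 'c' 3 → fail=4;  out ∅∪{4}={4}
  n14('cca'): parent n13 fail=12; on 'a' 12 → fail=17;  out ∅∪{5}={5}
  n6('bcca'): parent n5 fail=13; on 'a' 13 → fail=14;  out {1}∪{5}={1,5}
  n9('abcb'): parent n8 fail=4; on 'b' 4→12→0 → fail=3;  out ∅∪∅=∅
  n15('ccab'): parent n14 fail=17; on 'b' 17→1 → fail=7;  out ∅∪∅=∅
  n10('abcbb'): parent n9 fail=3; on 'b' 3→0 → fail=3;  out ∅∪∅=∅
  n16('ccaba'): parent n15 fail=7; on 'a' 7→3→0 → fail=1;  out {3}∪∅={3}
  n11('abcbbb'): parent n10 fail=3; on 'b' 3→0 → fail=3;  out {2}∪∅={2}

Run:
[0] read 'c'  n0⇒n12  → match P4@[0:0]
[1] read 'c'  n12⇒n13  → match P4@[1:1]
[2] read 'a'  n13⇒n14  → match P5@[1:2]
[3] read 'b'  n14⇒n15
[4] read 'a'  n15⇒n16  → match P3@[0:4]
[5] read 'a'  n16⇒n2 ·f  → match P0@[4:5]
[6] read 'b'  n2⇒n7 ·f
[7] read 'c'  n7⇒n8  → match P4@[7:7]
[8] read 'c'  n8⇒n5 ·f  → match P4@[8:8]
[9] read 'a'  n5⇒n6  → match P1@[6:9],P5@[8:9]
[10] read 'b'  n6⇒n15 ·f
[11] read 'b'  n15⇒n3 ·f
[12] read 'a'  n3⇒n1 ·f
[13] read 'a'  n1⇒n2  → match P0@[12:13]
[14] read 'c'  n2⇒n12 ·f  → match P4@[14:14]
[15] read 'c'  n12⇒n13  → match P4@[15:15]
[16] read 'c'  n13⇒n13 ·f  → match P4@[16:16]
[17] read 'a'  n13⇒n14  → match P5@[16:17]
[18] read 'b'  n14⇒n15
[19] read 'a'  n15⇒n16  → match P3@[15:19]
[20] read 'c'  n16⇒n12 ·f  → match P4@[20:20]
[21] read 'a'  n12⇒n17  → match P5@[20:21]
[22] read 'c'  n17⇒n12 ·f  → match P4@[22:22]
[23] read 'b'  n12⇒n3 ·f
[24] read 'c'  n3⇒n4  → match P4@[24:24]
[25] read 'c'  n4⇒n5  → match P4@[25:25]
[26] read 'a'  n5⇒n6  → match P1@[23:26],P5@[25:26]
[27] read 'c'  n6⇒n12 ·f  → match P4@[27:27]
[28] read 'a'  n12⇒n17  → match P5@[27:28]
[29] read 'a'  n17⇒n2 ·f  → match P0@[28:29]
[30] read 'a'  n2⇒n2 ·f  → match P0@[29:30]
[31] read 'a'  n2⇒n2 ·f  → match P0@[30:31]
[32] read 'c'  n2⇒n12 ·f  → match P4@[32:32]
[33] read 'c'  n12⇒n13  → match P4@[33:33]
[34] read 'a'  n13⇒n14  → match P5@[33:34]
[35] read 'b'  n14⇒n15
[36] read 'a'  n15⇒n16  → match P3@[32:36]
[37] read 'a'  n16⇒n2 ·f  → match P0@[36:37]
[38] read 'a'  n2⇒n2 ·f  → match P0@[37:38]
[39] read 'a'  n2⇒n2 ·f  → match P0@[38:39]
[40] read 'b'  n2⇒n7 ·f
[41] read 'c'  n7⇒n8  → match P4@[41:41]
[42] read 'c'  n8⇒n5 ·f  → match P4@[42:42]
[43] read 'a'  n5⇒n6  → match P1@[40:43],P5@[42:43]
[44] read 'c'  n6⇒n12 ·f  → match P4@[44:44]
[45] read 'a'  n12⇒n17  → match P5@[44:45]
[46] read 'a'  n17⇒n2 ·f  → match P0@[45:46]
[47] read 'a'  n2⇒n2 ·f  → match P0@[46:47]
[48] read 'b'  n2⇒n7 ·f
[49] read 'c'  n7⇒n8  → match P4@[49:49]
[50] read 'b'  n8⇒n9
[51] read 'b'  n9⇒n10
[52] read 'b'  n10⇒n11  → match P2@[47:52]
[53] read 'b'  n11⇒n3 ·f
[54] read 'c'  n3⇒n4  → match P4@[54:54]
[55] read 'a'  n4⇒n17 ·f  → match P5@[54:55]
[56] read 'a'  n17⇒n2 ·f  → match P0@[55:56]
[57] read 'a'  n2⇒n2 ·f  → match P0@[56:57]
[58] read 'c'  n2⇒n12 ·f  → match P4@[58:58]
[59] read 'a'  n12⇒n17  → match P5@[58:59]
[60] read 'b'  n17⇒n7 ·f
[61] read 'c'  n7⇒n8  → match P4@[61:61]
[62] read 'b'  n8⇒n9
[63] read 'b'  n9⇒n10
[64] read 'b'  n10⇒n11  → match P2@[59:64]
[65] read 'b'  n11⇒n3 ·f
[66] read 'b'  n3⇒n3 ·f
[67] read 'c'  n3⇒n4  → match P4@[67:67]
[68] read 'c'  n4⇒n5  → match P4@[68:68]
[69] read 'b'  n5⇒n3 ·f
[70] read 'a'  n3⇒n1 ·f
[71] read 'a'  n1⇒n2  → match P0@[70:71]
[72] read 'c'  n2⇒n12 ·f  → match P4@[72:72]
[73] read 'a'  n12⇒n17  → match P5@[72:73]
[74] read 'a'  n17⇒n2 ·f  → match P0@[73:74]

Matches: [[0,4],[1,4],[2,5],[4,3],[5,0],[7,4],[8,4],[9,1],[9,5],[13,0],[14,4],[15,4],[16,4],[17,5],[19,3],[20,4],[21,5],[22,4],[24,4],[25,4],[26,1],[26,5],[27,4],[28,5],[29,0],[30,0],[31,0],[32,4],[33,4],[34,5],[36,3],[37,0],[38,0],[39,0],[41,4],[42,4],[43,1],[43,5],[44,4],[45,5],[46,0],[47,0],[49,4],[52,2],[54,4],[55,5],[56,0],[57,0],[58,4],[59,5],[61,4],[64,2],[67,4],[68,4],[71,0],[72,4],[73,5],[74,0]]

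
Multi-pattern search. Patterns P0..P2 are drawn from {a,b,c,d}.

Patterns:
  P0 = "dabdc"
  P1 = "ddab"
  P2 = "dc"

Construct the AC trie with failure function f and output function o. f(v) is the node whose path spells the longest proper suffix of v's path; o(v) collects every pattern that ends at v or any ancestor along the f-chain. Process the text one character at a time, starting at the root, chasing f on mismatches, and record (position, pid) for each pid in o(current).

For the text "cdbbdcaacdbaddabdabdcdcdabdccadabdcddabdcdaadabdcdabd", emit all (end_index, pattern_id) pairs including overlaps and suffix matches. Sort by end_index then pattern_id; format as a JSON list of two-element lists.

Build:
Trie (insert patterns):
  0='ε' goto d→1
  1='d' goto a→2 c→9 d→6
  2='da' goto b→3
  3='dab' goto d→4
  4='dabd' goto c→5
  5='dabdc' goto ·  ←P0
  6='dd' goto a→7
  7='dda' goto b→8
  8='ddab' goto ·  ←P1
  9='dc' goto ·  ←P2

BFS fail/out derivation:
  fail(1) 'd': from fail(0)=0 chase 'd': 0 ⇒ 0;  out=∅∪out(0)=∅
  fail(2) 'da': from fail(1)=0 chase 'a': 0 ⇒ 0;  out=∅∪out(0)=∅
  fail(6) 'dd': from fail(1)=0 chase 'd': 0 ⇒ 1;  out=∅∪out(1)=∅
  fail(9) 'dc': from fail(1)=0 chase 'c': 0 ⇒ 0;  out={2}∪out(0)={2}
  fail(3) 'dab': from fail(2)=0 chase 'b': 0 ⇒ 0;  out=∅∪out(0)=∅
  fail(7) 'dda': from fail(6)=1 chase 'a': 1 ⇒ 2;  out=∅∪out(2)=∅
  fail(4) 'dabd': from fail(3)=0 chase 'd': 0 ⇒ 1;  out=∅∪out(1)=∅
  fail(8) 'ddab': from fail(7)=2 chase 'b': 2 ⇒ 3;  out={1}∪out(3)={1}
  fail(5) 'dabdc': from fail(4)=1 chase 'c': 1 ⇒ 9;  out={0}∪out(9)={0,2}

Text stream:
[0] read 'c'  n0⇒n0
[1] read 'd'  n0⇒n1
[2] read 'b'  n1⇒n0 (via fail)
[3] read 'b'  n0⇒n0
[4] read 'd'  n0⇒n1
[5] read 'c'  n1⇒n9  ** P2@[4:5]
[6] read 'a'  n9⇒n0 (via fail)
[7] read 'a'  n0⇒n0
[8] read 'c'  n0⇒n0
[9] read 'd'  n0⇒n1
[10] read 'b'  n1⇒n0 (via fail)
[11] read 'a'  n0⇒n0
[12] read 'd'  n0⇒n1
[13] read 'd'  n1⇒n6
[14] read 'a'  n6⇒n7
[15] read 'b'  n7⇒n8  ** P1@[12:15]
[16] read 'd'  n8⇒n4 (via fail)
[17] read 'a'  n4⇒n2 (via fail)
[18] read 'b'  n2⇒n3
[19] read 'd'  n3⇒n4
[20] read 'c'  n4⇒n5  ** P0@[16:20],P2@[19:20]
[21] read 'd'  n5⇒n1 (via fail)
[22] read 'c'  n1⇒n9  ** P2@[21:22]
[23] read 'd'  n9⇒n1 (via fail)
[24] read 'a'  n1⇒n2
[25] read 'b'  n2⇒n3
[26] read 'd'  n3⇒n4
[27] read 'c'  n4⇒n5  ** P0@[23:27],P2@[26:27]
[28] read 'c'  n5⇒n0 (via fail)
[29] read 'a'  n0⇒n0
[30] read 'd'  n0⇒n1
[31] read 'a'  n1⇒n2
[32] read 'b'  n2⇒n3
[33] read 'd'  n3⇒n4
[34] read 'c'  n4⇒n5  ** P0@[30:34],P2@[33:34]
[35] read 'd'  n5⇒n1 (via fail)
[36] read 'd'  n1⇒n6
[37] read 'a'  n6⇒n7
[38] read 'b'  n7⇒n8  ** P1@[35:38]
[39] read 'd'  n8⇒n4 (via fail)
[40] read 'c'  n4⇒n5  ** P0@[36:40],P2@[39:40]
[41] read 'd'  n5⇒n1 (via fail)
[42] read 'a'  n1⇒n2
[43] read 'a'  n2⇒n0 (via fail)
[44] read 'd'  n0⇒n1
[45] read 'a'  n1⇒n2
[46] read 'b'  n2⇒n3
[47] read 'd'  n3⇒n4
[48] read 'c'  n4⇒n5  ** P0@[44:48],P2@[47:48]
[49] read 'd'  n5⇒n1 (via fail)
[50] read 'a'  n1⇒n2
[51] read 'b'  n2⇒n3
[52] read 'd'  n3⇒n4

Result: [[5,2],[15,1],[20,0],[20,2],[22,2],[27,0],[27,2],[34,0],[34,2],[38,1],[40,0],[40,2],[48,0],[48,2]]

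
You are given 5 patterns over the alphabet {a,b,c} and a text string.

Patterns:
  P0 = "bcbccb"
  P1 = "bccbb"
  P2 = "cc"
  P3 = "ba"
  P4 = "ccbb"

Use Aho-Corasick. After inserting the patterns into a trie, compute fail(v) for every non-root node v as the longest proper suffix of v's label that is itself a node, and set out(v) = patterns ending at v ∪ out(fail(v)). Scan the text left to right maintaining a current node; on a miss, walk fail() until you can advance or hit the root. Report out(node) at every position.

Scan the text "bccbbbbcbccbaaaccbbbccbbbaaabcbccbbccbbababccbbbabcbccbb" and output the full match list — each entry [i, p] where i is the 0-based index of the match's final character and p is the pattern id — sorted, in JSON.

Construct AC machine:
Trie (insert patterns):
  n0 'ε': b→1 c→10
  n1 'b': a→12 c→2
  n2 'bc': b→3 c→7
  n3 'bcb': c→4
  n4 'bcbc': c→5
  n5 'bcbcc': b→6
  n6 'bcbccb': ·  ←P0
  n7 'bcc': b→8
  n8 'bccb': b→9
  n9 'bccbb': ·  ←P1
  n10 'c': c→11
  n11 'cc': b→13  ←P2
  n12 'ba': ·  ←P3
  n13 'ccb': b→14
  n14 'ccbb': ·  ←P4

BFS fail/out derivation:
  fail(1) 'b': from fail(0)=0 chase 'b': 0 ⇒ 0;  out=∅∪out(0)=∅
  fail(10) 'c': from fail(0)=0 chase 'c': 0 ⇒ 0;  out=∅∪out(0)=∅
  fail(2) 'bc': from fail(1)=0 chase 'c': 0 ⇒ 10;  out=∅∪out(10)=∅
  fail(11) 'cc': from fail(10)=0 chase 'c': 0 ⇒ 10;  out={2}∪out(10)={2}
  fail(12) 'ba': from fail(1)=0 chase 'a': 0 ⇒ 0;  out={3}∪out(0)={3}
  fail(3) 'bcb': from fail(2)=10 chase 'b': 10→0 ⇒ 1;  out=∅∪out(1)=∅
  fail(7) 'bcc': from fail(2)=10 chase 'c': 10 ⇒ 11;  out=∅∪out(11)={2}
  fail(13) 'ccb': from fail(11)=10 chase 'b': 10→0 ⇒ 1;  out=∅∪out(1)=∅
  fail(4) 'bcbc': from fail(3)=1 chase 'c': 1 ⇒ 2;  out=∅∪out(2)=∅
  fail(8) 'bccb': from fail(7)=11 chase 'b': 11 ⇒ 13;  out=∅∪out(13)=∅
  fail(14) 'ccbb': from fail(13)=1 chase 'b': 1→0 ⇒ 1;  out={4}∪out(1)={4}
  fail(5) 'bcbcc': from fail(4)=2 chase 'c': 2 ⇒ 7;  out=∅∪out(7)={2}
  fail(9) 'bccbb': from fail(8)=13 chase 'b': 13 ⇒ 14;  out={1}∪out(14)={1,4}
  fail(6) 'bcbccb': from fail(5)=7 chase 'b': 7 ⇒ 8;  out={0}∪out(8)={0}

Text stream:
pos 0 'b': at 1
pos 1 'c': at 2
pos 2 'c': at 7  emit P2@[1:2]
pos 3 'b': at 8
pos 4 'b': at 9  emit P1@[0:4],P4@[1:4]
pos 5 'b': at 1 (via fail)
pos 6 'b': at 1 (via fail)
pos 7 'c': at 2
pos 8 'b': at 3
pos 9 'c': at 4
pos 10 'c': at 5  emit P2@[9:10]
pos 11 'b': at 6  emit P0@[6:11]
pos 12 'a': at 12 (via fail)  emit P3@[11:12]
pos 13 'a': at 0 (via fail)
pos 14 'a': at 0
pos 15 'c': at 10
pos 16 'c': at 11  emit P2@[15:16]
pos 17 'b': at 13
pos 18 'b': at 14  emit P4@[15:18]
pos 19 'b': at 1 (via fail)
pos 20 'c': at 2
pos 21 'c': at 7  emit P2@[20:21]
pos 22 'b': at 8
pos 23 'b': at 9  emit P1@[19:23],P4@[20:23]
pos 24 'b': at 1 (via fail)
pos 25 'a': at 12  emit P3@[24:25]
pos 26 'a': at 0 (via fail)
pos 27 'a': at 0
pos 28 'b': at 1
pos 29 'c': at 2
pos 30 'b': at 3
pos 31 'c': at 4
pos 32 'c': at 5  emit P2@[31:32]
pos 33 'b': at 6  emit P0@[28:33]
pos 34 'b': at 9 (via fail)  emit P1@[30:34],P4@[31:34]
pos 35 'c': at 2 (via fail)
pos 36 'c': at 7  emit P2@[35:36]
pos 37 'b': at 8
pos 38 'b': at 9  emit P1@[34:38],P4@[35:38]
pos 39 'a': at 12 (via fail)  emit P3@[38:39]
pos 40 'b': at 1 (via fail)
pos 41 'a': at 12  emit P3@[40:41]
pos 42 'b': at 1 (via fail)
pos 43 'c': at 2
pos 44 'c': at 7  emit P2@[43:44]
pos 45 'b': at 8
pos 46 'b': at 9  emit P1@[42:46],P4@[43:46]
pos 47 'b': at 1 (via fail)
pos 48 'a': at 12  emit P3@[47:48]
pos 49 'b': at 1 (via fail)
pos 50 'c': at 2
pos 51 'b': at 3
pos 52 'c': at 4
pos 53 'c': at 5  emit P2@[52:53]
pos 54 'b': at 6  emit P0@[49:54]
pos 55 'b': at 9 (via fail)  emit P1@[51:55],P4@[52:55]

Matches: [[2,2],[4,1],[4,4],[10,2],[11,0],[12,3],[16,2],[18,4],[21,2],[23,1],[23,4],[25,3],[32,2],[33,0],[34,1],[34,4],[36,2],[38,1],[38,4],[39,3],[41,3],[44,2],[46,1],[46,4],[48,3],[53,2],[54,0],[55,1],[55,4]]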